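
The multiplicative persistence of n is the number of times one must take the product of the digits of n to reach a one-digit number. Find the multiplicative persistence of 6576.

2

6576 → 1260 → 0 (2 steps)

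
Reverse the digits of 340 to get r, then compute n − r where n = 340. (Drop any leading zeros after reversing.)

Reverse of 340 is 43.
340 − 43 = 297

297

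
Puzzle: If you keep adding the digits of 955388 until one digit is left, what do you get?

9+5+5+3+8+8 = 38
3+8 = 11
1+1 = 2

2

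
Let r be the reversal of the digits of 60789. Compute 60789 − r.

-37917

Reverse of 60789 is 98706.
60789 − 98706 = -37917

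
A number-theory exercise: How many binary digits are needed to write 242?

8

242 in base 2 is 11110010, which has 8 digits.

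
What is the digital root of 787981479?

7+8+7+9+8+1+4+7+9 = 60
6+0 = 6

6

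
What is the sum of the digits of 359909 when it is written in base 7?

17

359909 in base 7 is 3026204.
Digit sum: 3+0+2+6+2+0+4 = 17.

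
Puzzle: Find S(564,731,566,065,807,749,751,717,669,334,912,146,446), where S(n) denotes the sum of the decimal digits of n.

5+6+4+7+3+1+5+6+6+0+6+5+8+0+7+7+4+9+7+5+1+7+1+7+6+6+9+3+3+4+9+1+2+1+4+6+4+4+6 = 185

185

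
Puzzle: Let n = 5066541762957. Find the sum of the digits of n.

5+0+6+6+5+4+1+7+6+2+9+5+7 = 63

63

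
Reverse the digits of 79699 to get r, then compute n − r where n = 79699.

Reverse of 79699 is 99697.
79699 − 99697 = -19998

-19998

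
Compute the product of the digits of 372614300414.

3×7×2×6×1×4×3×0×0×4×1×4 = 0

0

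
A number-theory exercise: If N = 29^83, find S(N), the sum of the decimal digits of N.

563

29^83 = 23935021703008614988886574821802920588280260530085320333648420281978691929871716038737216447950894264748901838930696326789
Sum of its 122 digits: 563.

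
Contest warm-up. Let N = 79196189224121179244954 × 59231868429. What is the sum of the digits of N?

141

79196189224121179244954 × 59231868429 = 4690938260201333282189440890157266
Sum of its 34 digits: 141.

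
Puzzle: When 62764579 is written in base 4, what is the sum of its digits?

25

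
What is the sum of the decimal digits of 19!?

45

19! = 121645100408832000
Sum of its 18 digits: 45.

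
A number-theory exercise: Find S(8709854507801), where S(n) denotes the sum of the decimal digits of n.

62

8+7+0+9+8+5+4+5+0+7+8+0+1 = 62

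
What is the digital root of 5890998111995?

2

5+8+9+0+9+9+8+1+1+1+9+9+5 = 74
7+4 = 11
1+1 = 2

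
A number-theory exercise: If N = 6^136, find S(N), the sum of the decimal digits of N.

486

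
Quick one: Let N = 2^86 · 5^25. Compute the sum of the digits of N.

2^86 · 5^25 = 23058430092136939520000000000000000000000000
Sum of its 44 digits: 74.

74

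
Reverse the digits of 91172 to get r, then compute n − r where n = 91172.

64053

Reverse of 91172 is 27119.
91172 − 27119 = 64053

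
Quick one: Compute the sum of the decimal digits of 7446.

7+4+4+6 = 21

21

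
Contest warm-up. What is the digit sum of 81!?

486

81! = 5797126020747367985879734231578109105412357244731625958745865049716390179693892056256184534249745940480000000000000000000
Sum of its 121 digits: 486.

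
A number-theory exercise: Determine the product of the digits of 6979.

3402

6×9×7×9 = 3402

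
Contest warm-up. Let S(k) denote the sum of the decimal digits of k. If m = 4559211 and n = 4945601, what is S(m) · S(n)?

S(4559211) = 4+5+5+9+2+1+1 = 27.
S(4945601) = 4+9+4+5+6+0+1 = 29.
27 · 29 = 783.

783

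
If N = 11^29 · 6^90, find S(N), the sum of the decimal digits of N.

11^29 · 6^90 = 17139589023679020115951991375933244445863641867103764563945468927706468773267932879813306849706377216
Sum of its 101 digits: 486.

486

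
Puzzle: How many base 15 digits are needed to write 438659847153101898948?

18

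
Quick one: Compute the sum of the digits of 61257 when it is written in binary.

10

61257 in base 2 is 1110111101001001.
Digit sum: 1+1+1+0+1+1+1+1+0+1+0+0+1+0+0+1 = 10.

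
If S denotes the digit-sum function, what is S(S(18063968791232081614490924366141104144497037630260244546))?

4

First digit sum: 220.
2+2+0 = 4.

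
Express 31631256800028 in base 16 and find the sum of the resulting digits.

31631256800028 in base 16 is 1CC4B9D34B1C.
Digit sum: 1+12+12+4+11+9+13+3+4+11+1+12 = 93.

93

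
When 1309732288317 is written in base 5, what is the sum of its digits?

1309732288317 in base 5 is 132424312431211232.
Digit sum: 1+3+2+4+2+4+3+1+2+4+3+1+2+1+1+2+3+2 = 41.

41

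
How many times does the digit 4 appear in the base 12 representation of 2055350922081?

2

2055350922081 in base 12 is 292410A47029.
The digit 4 appears 2 times.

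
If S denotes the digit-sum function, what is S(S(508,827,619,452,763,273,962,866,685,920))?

8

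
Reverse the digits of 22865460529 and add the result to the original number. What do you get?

115371917351

Reverse of 22865460529 is 92506456822.
22865460529 + 92506456822 = 115371917351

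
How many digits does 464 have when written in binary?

464 in base 2 is 111010000, which has 9 digits.

9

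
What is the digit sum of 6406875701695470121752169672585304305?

157

6+4+0+6+8+7+5+7+0+1+6+9+5+4+7+0+1+2+1+7+5+2+1+6+9+6+7+2+5+8+5+3+0+4+3+0+5 = 157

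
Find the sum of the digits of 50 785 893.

45

5+0+7+8+5+8+9+3 = 45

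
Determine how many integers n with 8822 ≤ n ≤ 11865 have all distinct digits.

The integers in [8822, 11865] that have all distinct digits: 8901, 8902, 8903, 8904, 8905, 8906, …, 10986, 10987.
896 qualify.

896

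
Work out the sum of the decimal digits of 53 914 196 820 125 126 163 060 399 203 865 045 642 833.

5+3+9+1+4+1+9+6+8+2+0+1+2+5+1+2+6+1+6+3+0+6+0+3+9+9+2+0+3+8+6+5+0+4+5+6+4+2+8+3+3 = 161

161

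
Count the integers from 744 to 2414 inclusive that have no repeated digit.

The integers in [744, 2414] that have no repeated digit: 745, 746, 748, 749, 750, 751, …, 2410, 2413.
861 qualify.

861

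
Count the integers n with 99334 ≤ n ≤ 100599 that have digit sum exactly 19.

21

The integers in [99334, 100599] that have digit sum exactly 19: 100099, 100189, 100198, 100279, 100288, 100297, …, 100585, 100594.
21 qualify.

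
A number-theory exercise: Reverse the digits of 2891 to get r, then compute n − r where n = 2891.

Reverse of 2891 is 1982.
2891 − 1982 = 909

909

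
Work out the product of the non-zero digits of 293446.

2×9×3×4×4×6 = 5184

5184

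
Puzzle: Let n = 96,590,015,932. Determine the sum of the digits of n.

9+6+5+9+0+0+1+5+9+3+2 = 49

49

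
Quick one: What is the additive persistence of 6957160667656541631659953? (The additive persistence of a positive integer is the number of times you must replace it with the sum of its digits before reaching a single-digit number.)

3

6957160667656541631659953 → 127 → 10 → 1 (3 steps)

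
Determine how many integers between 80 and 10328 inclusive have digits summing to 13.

503

The integers in [80, 10328] that have digits summing to 13: 85, 94, 139, 148, 157, 166, …, 10318, 10327.
503 qualify.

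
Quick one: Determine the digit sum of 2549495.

38

2+5+4+9+4+9+5 = 38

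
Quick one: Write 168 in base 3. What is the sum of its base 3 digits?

4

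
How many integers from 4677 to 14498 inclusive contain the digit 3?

3403

The integers in [4677, 14498] that contain the digit 3: 4683, 4693, 4703, 4713, 4723, 4730, …, 14483, 14493.
3403 qualify.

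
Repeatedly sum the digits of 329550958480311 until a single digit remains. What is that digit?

9

3+2+9+5+5+0+9+5+8+4+8+0+3+1+1 = 63
6+3 = 9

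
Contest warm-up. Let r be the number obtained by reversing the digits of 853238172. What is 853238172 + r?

1125070530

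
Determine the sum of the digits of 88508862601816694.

8+8+5+0+8+8+6+2+6+0+1+8+1+6+6+9+4 = 86

86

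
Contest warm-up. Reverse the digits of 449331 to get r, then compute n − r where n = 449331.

Reverse of 449331 is 133944.
449331 − 133944 = 315387

315387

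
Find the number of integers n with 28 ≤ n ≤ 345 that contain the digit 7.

58

The integers in [28, 345] that contain the digit 7: 37, 47, 57, 67, 70, 71, …, 327, 337.
58 qualify.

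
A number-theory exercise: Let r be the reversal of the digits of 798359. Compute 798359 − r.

Reverse of 798359 is 953897.
798359 − 953897 = -155538

-155538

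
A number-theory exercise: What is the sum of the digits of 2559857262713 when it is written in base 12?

2559857262713 in base 12 is 35414B026A75.
Digit sum: 3+5+4+1+4+11+0+2+6+10+7+5 = 58.

58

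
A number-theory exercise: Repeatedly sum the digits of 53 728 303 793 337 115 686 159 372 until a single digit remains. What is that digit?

5+3+7+2+8+3+0+3+7+9+3+3+3+7+1+1+5+6+8+6+1+5+9+3+7+2 = 117
1+1+7 = 9

9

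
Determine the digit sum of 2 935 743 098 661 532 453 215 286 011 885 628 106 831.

2+9+3+5+7+4+3+0+9+8+6+6+1+5+3+2+4+5+3+2+1+5+2+8+6+0+1+1+8+8+5+6+2+8+1+0+6+8+3+1 = 167

167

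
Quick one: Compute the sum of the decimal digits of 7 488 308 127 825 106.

7+4+8+8+3+0+8+1+2+7+8+2+5+1+0+6 = 70

70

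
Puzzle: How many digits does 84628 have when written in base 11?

5

84628 in base 11 is 58645, which has 5 digits.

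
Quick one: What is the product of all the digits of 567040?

5×6×7×0×4×0 = 0

0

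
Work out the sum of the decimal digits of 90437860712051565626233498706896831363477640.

200

9+0+4+3+7+8+6+0+7+1+2+0+5+1+5+6+5+6+2+6+2+3+3+4+9+8+7+0+6+8+9+6+8+3+1+3+6+3+4+7+7+6+4+0 = 200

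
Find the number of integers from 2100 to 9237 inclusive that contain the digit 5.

The integers in [2100, 9237] that contain the digit 5: 2105, 2115, 2125, 2135, 2145, 2150, …, 9225, 9235.
2649 qualify.

2649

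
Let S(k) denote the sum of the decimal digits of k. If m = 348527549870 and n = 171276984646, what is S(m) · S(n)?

S(348527549870) = 3+4+8+5+2+7+5+4+9+8+7+0 = 62.
S(171276984646) = 1+7+1+2+7+6+9+8+4+6+4+6 = 61.
62 · 61 = 3782.

3782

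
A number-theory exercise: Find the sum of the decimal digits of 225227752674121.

55

2+2+5+2+2+7+7+5+2+6+7+4+1+2+1 = 55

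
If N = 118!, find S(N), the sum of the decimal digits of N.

756

118! = 468452584975429065657431236280838416439267950499862031533310318788629800927518416622330123618486343228862579684398745837012213486653229822121742374957258403779058860032000000000000000000000000000
Sum of its 195 digits: 756.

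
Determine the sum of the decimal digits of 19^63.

19^63 = 364314838217741451401945087652849626238282748829503924591412170928633539656908059
Sum of its 81 digits: 370.

370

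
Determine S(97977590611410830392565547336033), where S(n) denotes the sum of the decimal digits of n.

9+7+9+7+7+5+9+0+6+1+1+4+1+0+8+3+0+3+9+2+5+6+5+5+4+7+3+3+6+0+3+3 = 141

141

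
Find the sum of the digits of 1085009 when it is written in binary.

8

1085009 in base 2 is 100001000111001010001.
Digit sum: 1+0+0+0+0+1+0+0+0+1+1+1+0+0+1+0+1+0+0+0+1 = 8.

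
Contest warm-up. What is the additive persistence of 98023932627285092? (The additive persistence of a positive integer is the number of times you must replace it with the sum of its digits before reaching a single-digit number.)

98023932627285092 → 77 → 14 → 5 (3 steps)

3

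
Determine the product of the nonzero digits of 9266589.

233280

9×2×6×6×5×8×9 = 233280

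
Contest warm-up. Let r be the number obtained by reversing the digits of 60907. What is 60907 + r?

Reverse of 60907 is 70906.
60907 + 70906 = 131813

131813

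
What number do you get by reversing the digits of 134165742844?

Reversing 134165742844 gives 448247561431.

448247561431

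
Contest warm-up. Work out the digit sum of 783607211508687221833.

88

7+8+3+6+0+7+2+1+1+5+0+8+6+8+7+2+2+1+8+3+3 = 88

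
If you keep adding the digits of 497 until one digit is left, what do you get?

2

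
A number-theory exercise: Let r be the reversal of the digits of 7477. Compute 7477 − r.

-270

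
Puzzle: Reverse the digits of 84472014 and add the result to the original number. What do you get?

125499462

Reverse of 84472014 is 41027448.
84472014 + 41027448 = 125499462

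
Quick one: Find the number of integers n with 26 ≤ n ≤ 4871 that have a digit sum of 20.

The integers in [26, 4871] that have a digit sum of 20: 299, 389, 398, 479, 488, 497, …, 4862, 4871.
259 qualify.

259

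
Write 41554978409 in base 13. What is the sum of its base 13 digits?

65

41554978409 in base 13 is 3BC3283C29.
Digit sum: 3+11+12+3+2+8+3+12+2+9 = 65.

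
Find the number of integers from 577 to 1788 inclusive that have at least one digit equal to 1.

867

The integers in [577, 1788] that have at least one digit equal to 1: 581, 591, 601, 610, 611, 612, …, 1787, 1788.
867 qualify.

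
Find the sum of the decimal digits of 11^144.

11^144 = 913159544478677256624792705263592122009444942015559716843942339189187563690434190835105465650390274235355052140570781540248753424967119145326441935041
Sum of its 150 digits: 640.

640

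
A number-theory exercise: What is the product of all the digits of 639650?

6×3×9×6×5×0 = 0

0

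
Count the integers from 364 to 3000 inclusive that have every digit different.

1469

The integers in [364, 3000] that have every digit different: 364, 365, 367, 368, 369, 370, …, 2986, 2987.
1469 qualify.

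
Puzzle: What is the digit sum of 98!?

98! = 9426890448883247745626185743057242473809693764078951663494238777294707070023223798882976159207729119823605850588608460429412647567360000000000000000000000
Sum of its 154 digits: 639.

639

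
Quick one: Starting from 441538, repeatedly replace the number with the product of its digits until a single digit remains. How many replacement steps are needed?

2

441538 → 1920 → 0 (2 steps)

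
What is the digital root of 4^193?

4

The digital root of n equals n mod 9 (or 9 when 9 | n), so we need 4^193 mod 9.
4^193 ≡ 4 (mod 9), so the digital root is 4.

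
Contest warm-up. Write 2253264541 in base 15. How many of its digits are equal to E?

1

2253264541 in base 15 is D2C3DE11.
The digit E appears 1 time.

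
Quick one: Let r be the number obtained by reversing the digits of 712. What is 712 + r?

Reverse of 712 is 217.
712 + 217 = 929

929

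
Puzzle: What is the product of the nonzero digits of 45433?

4×5×4×3×3 = 720

720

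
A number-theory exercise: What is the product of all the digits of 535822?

5×3×5×8×2×2 = 2400

2400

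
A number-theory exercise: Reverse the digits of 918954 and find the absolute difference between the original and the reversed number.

Reverse of 918954 is 459819.
|918954 − 459819| = 459135

459135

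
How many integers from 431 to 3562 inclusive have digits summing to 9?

126

The integers in [431, 3562] that have digits summing to 9: 432, 441, 450, 504, 513, 522, …, 3501, 3510.
126 qualify.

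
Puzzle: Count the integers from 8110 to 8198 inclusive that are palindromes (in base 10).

1

The integers in [8110, 8198] that are palindromes (in base 10): 8118.
1 qualifies.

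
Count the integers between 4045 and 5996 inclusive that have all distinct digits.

987

The integers in [4045, 5996] that have all distinct digits: 4051, 4052, 4053, 4056, 4057, 4058, …, 5986, 5987.
987 qualify.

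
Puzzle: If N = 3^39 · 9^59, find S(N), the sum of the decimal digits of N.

324

3^39 · 9^59 = 809164816771822689786320611221860560835816670552324143733808294394923420563
Sum of its 75 digits: 324.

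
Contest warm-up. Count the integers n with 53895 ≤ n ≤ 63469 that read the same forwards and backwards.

The integers in [53895, 63469] that read the same forwards and backwards: 53935, 54045, 54145, 54245, 54345, 54445, …, 63336, 63436.
96 qualify.

96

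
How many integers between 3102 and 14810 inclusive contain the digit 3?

4571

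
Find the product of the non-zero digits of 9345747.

9×3×4×5×7×4×7 = 105840

105840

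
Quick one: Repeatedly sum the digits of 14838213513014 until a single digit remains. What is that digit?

8

1+4+8+3+8+2+1+3+5+1+3+0+1+4 = 44
4+4 = 8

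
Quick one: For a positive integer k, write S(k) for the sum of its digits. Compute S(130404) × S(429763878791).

852

S(130404) = 1+3+0+4+0+4 = 12.
S(429763878791) = 4+2+9+7+6+3+8+7+8+7+9+1 = 71.
12 · 71 = 852.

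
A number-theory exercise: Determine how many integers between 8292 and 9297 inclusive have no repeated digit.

509

The integers in [8292, 9297] that have no repeated digit: 8293, 8294, 8295, 8296, 8297, 8301, …, 9286, 9287.
509 qualify.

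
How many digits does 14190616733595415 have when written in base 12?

15

14190616733595415 in base 12 is B076A4713B17507, which has 15 digits.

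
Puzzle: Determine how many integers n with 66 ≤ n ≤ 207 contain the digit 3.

23

The integers in [66, 207] that contain the digit 3: 73, 83, 93, 103, 113, 123, …, 193, 203.
23 qualify.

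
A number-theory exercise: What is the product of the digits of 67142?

6×7×1×4×2 = 336

336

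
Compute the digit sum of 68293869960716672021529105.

120

6+8+2+9+3+8+6+9+9+6+0+7+1+6+6+7+2+0+2+1+5+2+9+1+0+5 = 120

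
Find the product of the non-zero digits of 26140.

48

2×6×1×4 = 48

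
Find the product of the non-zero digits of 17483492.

48384

1×7×4×8×3×4×9×2 = 48384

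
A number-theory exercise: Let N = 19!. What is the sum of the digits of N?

45

19! = 121645100408832000
Sum of its 18 digits: 45.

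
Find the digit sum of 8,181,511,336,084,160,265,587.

8+1+8+1+5+1+1+3+3+6+0+8+4+1+6+0+2+6+5+5+8+7 = 89

89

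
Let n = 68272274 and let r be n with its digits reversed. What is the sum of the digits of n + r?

Reversal of 68272274 is 47227286; 68272274 + 47227286 = 115499560.
Digit sum of 115499560: 1+1+5+4+9+9+5+6+0 = 40.

40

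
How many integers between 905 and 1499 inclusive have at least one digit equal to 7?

114

The integers in [905, 1499] that have at least one digit equal to 7: 907, 917, 927, 937, 947, 957, …, 1487, 1497.
114 qualify.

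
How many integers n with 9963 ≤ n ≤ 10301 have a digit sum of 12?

The integers in [9963, 10301] that have a digit sum of 12: 10029, 10038, 10047, 10056, 10065, 10074, …, 10281, 10290.
27 qualify.

27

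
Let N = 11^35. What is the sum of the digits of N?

11^35 = 2810243684806424785061213903353404851
Sum of its 37 digits: 140.

140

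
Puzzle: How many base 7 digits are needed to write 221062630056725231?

221062630056725231 in base 7 is 252516255652234566665, which has 21 digits.

21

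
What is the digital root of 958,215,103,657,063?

7

9+5+8+2+1+5+1+0+3+6+5+7+0+6+3 = 61
6+1 = 7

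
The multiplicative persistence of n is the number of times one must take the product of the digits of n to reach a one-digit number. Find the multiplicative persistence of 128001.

1

128001 → 0 (1 step)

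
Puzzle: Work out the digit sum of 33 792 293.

38

3+3+7+9+2+2+9+3 = 38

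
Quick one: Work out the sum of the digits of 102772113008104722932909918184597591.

1+0+2+7+7+2+1+1+3+0+0+8+1+0+4+7+2+2+9+3+2+9+0+9+9+1+8+1+8+4+5+9+7+5+9+1 = 147

147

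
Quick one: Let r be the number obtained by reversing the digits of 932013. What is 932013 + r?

1242252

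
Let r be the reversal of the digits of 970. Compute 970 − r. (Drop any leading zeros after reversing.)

891

Reverse of 970 is 79.
970 − 79 = 891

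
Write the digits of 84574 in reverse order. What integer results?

47548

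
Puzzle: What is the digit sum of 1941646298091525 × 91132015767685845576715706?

198

1941646298091525 × 91132015767685845576715706 = 176946141052945707834167172569765292991650
Sum of its 42 digits: 198.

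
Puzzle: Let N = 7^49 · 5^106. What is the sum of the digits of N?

532

7^49 · 5^106 = 31668275927481766695005647536594164320517321685631640126630298398839437139760943917821123250178061425685882568359375
Sum of its 116 digits: 532.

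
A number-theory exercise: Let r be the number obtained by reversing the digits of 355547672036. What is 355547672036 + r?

Reverse of 355547672036 is 630276745553.
355547672036 + 630276745553 = 985824417589

985824417589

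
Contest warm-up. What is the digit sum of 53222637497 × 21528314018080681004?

53222637497 × 21528314018080681004 = 1145793652905891588774786006988
Sum of its 31 digits: 166.

166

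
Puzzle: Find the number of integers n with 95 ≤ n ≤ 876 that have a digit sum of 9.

44

The integers in [95, 876] that have a digit sum of 9: 108, 117, 126, 135, 144, 153, …, 801, 810.
44 qualify.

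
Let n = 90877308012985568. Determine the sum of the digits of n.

9+0+8+7+7+3+0+8+0+1+2+9+8+5+5+6+8 = 86

86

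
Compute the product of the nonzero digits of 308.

3×8 = 24

24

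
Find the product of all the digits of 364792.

9072

3×6×4×7×9×2 = 9072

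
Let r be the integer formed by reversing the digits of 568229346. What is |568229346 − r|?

75693519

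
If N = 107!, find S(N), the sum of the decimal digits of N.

594

107! = 12265202031961379393517517010387338887131568154382945052653251412013535324922144249034658613287059061933743916719318560380966506520420000368175349760000000000000000000000000
Sum of its 173 digits: 594.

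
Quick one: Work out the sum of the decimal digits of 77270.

23

7+7+2+7+0 = 23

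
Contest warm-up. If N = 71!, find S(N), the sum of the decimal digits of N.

423

71! = 850478588567862317521167644239926010288584608120796235886430763388588680378079017697280000000000000000
Sum of its 102 digits: 423.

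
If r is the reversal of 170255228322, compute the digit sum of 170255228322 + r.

60

Reversal of 170255228322 is 223822552071; 170255228322 + 223822552071 = 394077780393.
Digit sum of 394077780393: 3+9+4+0+7+7+7+8+0+3+9+3 = 60.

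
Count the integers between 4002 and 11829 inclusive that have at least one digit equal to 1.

The integers in [4002, 11829] that have at least one digit equal to 1: 4010, 4011, 4012, 4013, 4014, 4015, …, 11828, 11829.
3455 qualify.

3455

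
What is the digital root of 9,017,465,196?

3

9+0+1+7+4+6+5+1+9+6 = 48
4+8 = 12
1+2 = 3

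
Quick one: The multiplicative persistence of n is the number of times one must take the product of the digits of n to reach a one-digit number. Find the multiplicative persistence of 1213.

1

1213 → 6 (1 step)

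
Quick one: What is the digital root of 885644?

8

8+8+5+6+4+4 = 35
3+5 = 8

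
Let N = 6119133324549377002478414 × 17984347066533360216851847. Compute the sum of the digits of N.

225

6119133324549377002478414 × 17984347066533360216851847 = 110048617455086116343577558735058056577807653530658
Sum of its 51 digits: 225.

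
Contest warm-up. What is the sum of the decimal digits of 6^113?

387

6^113 = 8532794636488733058832740489676687102871474765106158220600648717419444560622670122582016
Sum of its 88 digits: 387.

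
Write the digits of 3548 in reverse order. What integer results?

Reversing 3548 gives 8453.

8453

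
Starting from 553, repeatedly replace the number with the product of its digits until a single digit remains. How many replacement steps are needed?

553 → 75 → 35 → 15 → 5 (4 steps)

4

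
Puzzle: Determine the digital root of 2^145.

2

The digital root of n equals n mod 9 (or 9 when 9 | n), so we need 2^145 mod 9.
2^145 ≡ 2 (mod 9), so the digital root is 2.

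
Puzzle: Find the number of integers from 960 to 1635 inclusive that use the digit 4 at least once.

203

The integers in [960, 1635] that use the digit 4 at least once: 964, 974, 984, 994, 1004, 1014, …, 1624, 1634.
203 qualify.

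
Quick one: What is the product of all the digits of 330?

0

3×3×0 = 0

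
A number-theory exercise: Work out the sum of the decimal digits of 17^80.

17^80 = 272843561753653169767435615050624325866274580142388791900214521038955085904188409449281578168966401
Sum of its 99 digits: 442.

442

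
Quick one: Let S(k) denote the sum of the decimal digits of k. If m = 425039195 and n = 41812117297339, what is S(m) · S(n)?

S(425039195) = 4+2+5+0+3+9+1+9+5 = 38.
S(41812117297339) = 4+1+8+1+2+1+1+7+2+9+7+3+3+9 = 58.
38 · 58 = 2204.

2204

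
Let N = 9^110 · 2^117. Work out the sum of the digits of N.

657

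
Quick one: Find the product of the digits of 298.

144

2×9×8 = 144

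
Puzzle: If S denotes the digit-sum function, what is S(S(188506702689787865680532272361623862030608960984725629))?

First digit sum: 257.
2+5+7 = 14.

14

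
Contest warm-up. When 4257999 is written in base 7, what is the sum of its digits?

27

4257999 in base 7 is 51122664.
Digit sum: 5+1+1+2+2+6+6+4 = 27.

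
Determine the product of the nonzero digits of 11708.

56

1×1×7×8 = 56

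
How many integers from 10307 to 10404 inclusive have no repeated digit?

42

The integers in [10307, 10404] that have no repeated digit: 10324, 10325, 10326, 10327, 10328, 10329, …, 10397, 10398.
42 qualify.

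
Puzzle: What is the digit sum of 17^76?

424

17^76 = 3266765984047762476113020857636095423501569427358254713188473809448582822334363925830408857281
Sum of its 94 digits: 424.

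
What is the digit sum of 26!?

26! = 403291461126605635584000000
Sum of its 27 digits: 81.

81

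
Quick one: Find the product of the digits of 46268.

4×6×2×6×8 = 2304

2304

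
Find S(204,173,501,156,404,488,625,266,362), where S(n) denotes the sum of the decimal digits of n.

101

2+0+4+1+7+3+5+0+1+1+5+6+4+0+4+4+8+8+6+2+5+2+6+6+3+6+2 = 101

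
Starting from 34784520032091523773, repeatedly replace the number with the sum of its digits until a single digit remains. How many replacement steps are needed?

34784520032091523773 → 75 → 12 → 3 (3 steps)

3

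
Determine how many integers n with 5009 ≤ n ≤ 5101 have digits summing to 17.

The integers in [5009, 5101] that have digits summing to 17: 5039, 5048, 5057, 5066, 5075, 5084, 5093.
7 qualify.

7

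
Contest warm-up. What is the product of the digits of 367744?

3×6×7×7×4×4 = 14112

14112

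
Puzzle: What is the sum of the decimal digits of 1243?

1+2+4+3 = 10

10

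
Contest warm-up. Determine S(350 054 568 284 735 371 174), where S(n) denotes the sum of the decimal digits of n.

88

3+5+0+0+5+4+5+6+8+2+8+4+7+3+5+3+7+1+1+7+4 = 88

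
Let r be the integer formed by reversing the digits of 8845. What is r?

5488

Reversing 8845 gives 5488.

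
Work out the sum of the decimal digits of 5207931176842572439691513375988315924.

5+2+0+7+9+3+1+1+7+6+8+4+2+5+7+2+4+3+9+6+9+1+5+1+3+3+7+5+9+8+8+3+1+5+9+2+4 = 174

174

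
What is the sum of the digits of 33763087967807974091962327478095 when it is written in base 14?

182

33763087967807974091962327478095 in base 14 is 3B844D25405AB54ACDA5B23C4155.
Digit sum: 3+11+8+4+4+13+2+5+4+0+5+10+11+5+4+10+12+13+10+5+11+2+3+12+4+1+5+5 = 182.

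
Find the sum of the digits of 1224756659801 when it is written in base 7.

1224756659801 in base 7 is 154325416560533.
Digit sum: 1+5+4+3+2+5+4+1+6+5+6+0+5+3+3 = 53.

53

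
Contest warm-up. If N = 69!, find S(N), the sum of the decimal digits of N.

69! = 171122452428141311372468338881272839092270544893520369393648040923257279754140647424000000000000000
Sum of its 99 digits: 351.

351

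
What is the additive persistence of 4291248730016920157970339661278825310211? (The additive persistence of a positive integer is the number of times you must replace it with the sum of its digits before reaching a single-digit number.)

4291248730016920157970339661278825310211 → 155 → 11 → 2 (3 steps)

3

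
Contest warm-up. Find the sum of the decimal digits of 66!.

351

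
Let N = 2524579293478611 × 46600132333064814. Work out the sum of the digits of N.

162

2524579293478611 × 46600132333064814 = 117645729161418544587356985693354
Sum of its 33 digits: 162.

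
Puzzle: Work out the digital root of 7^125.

The digital root of n equals n mod 9 (or 9 when 9 | n), so we need 7^125 mod 9.
7^125 ≡ 4 (mod 9), so the digital root is 4.

4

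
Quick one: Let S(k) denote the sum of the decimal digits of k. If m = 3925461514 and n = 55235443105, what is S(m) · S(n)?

S(3925461514) = 3+9+2+5+4+6+1+5+1+4 = 40.
S(55235443105) = 5+5+2+3+5+4+4+3+1+0+5 = 37.
40 · 37 = 1480.

1480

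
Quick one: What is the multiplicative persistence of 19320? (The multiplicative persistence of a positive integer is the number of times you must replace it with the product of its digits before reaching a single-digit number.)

19320 → 0 (1 step)

1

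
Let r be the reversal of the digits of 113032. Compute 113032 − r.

Reverse of 113032 is 230311.
113032 − 230311 = -117279

-117279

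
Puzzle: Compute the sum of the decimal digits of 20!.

54

20! = 2432902008176640000
Sum of its 19 digits: 54.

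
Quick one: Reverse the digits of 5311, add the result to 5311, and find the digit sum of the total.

20

Reversal of 5311 is 1135; 5311 + 1135 = 6446.
Digit sum of 6446: 6+4+4+6 = 20.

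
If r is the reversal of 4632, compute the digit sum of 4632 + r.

Reversal of 4632 is 2364; 4632 + 2364 = 6996.
Digit sum of 6996: 6+9+9+6 = 30.

30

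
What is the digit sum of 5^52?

5^52 = 2220446049250313080847263336181640625
Sum of its 37 digits: 130.

130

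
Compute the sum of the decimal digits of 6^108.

6^108 = 1097324413128695095014498519762948444299315170409742569521688363865669310779664367616
Sum of its 85 digits: 405.

405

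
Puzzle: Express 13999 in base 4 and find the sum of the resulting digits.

13999 in base 4 is 3122233.
Digit sum: 3+1+2+2+2+3+3 = 16.

16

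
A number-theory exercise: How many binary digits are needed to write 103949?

17

103949 in base 2 is 11001011000001101, which has 17 digits.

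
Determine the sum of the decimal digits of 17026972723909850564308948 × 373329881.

17026972723909850564308948 × 373329881 = 6356677700807510365901242404075188
Sum of its 34 digits: 137.

137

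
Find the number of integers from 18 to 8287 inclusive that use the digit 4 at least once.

2951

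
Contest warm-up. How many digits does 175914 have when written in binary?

18

175914 in base 2 is 101010111100101010, which has 18 digits.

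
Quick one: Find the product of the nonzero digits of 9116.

54

9×1×1×6 = 54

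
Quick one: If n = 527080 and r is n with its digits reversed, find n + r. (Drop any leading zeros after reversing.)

607805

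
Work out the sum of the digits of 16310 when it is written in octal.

28

16310 in base 8 is 37666.
Digit sum: 3+7+6+6+6 = 28.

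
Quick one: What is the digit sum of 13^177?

802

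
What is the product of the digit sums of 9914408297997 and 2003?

390

S(9914408297997) = 9+9+1+4+4+0+8+2+9+7+9+9+7 = 78.
S(2003) = 2+0+0+3 = 5.
78 · 5 = 390.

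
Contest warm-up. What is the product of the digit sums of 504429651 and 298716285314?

2016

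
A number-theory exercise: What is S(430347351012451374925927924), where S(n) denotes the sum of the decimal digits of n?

106

4+3+0+3+4+7+3+5+1+0+1+2+4+5+1+3+7+4+9+2+5+9+2+7+9+2+4 = 106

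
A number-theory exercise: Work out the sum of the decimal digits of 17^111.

620

17^111 = 38004084319542288500015178816775869169621760833522504808496577842843836736782490374240598346739949911018604604215472684951499401238171633
Sum of its 137 digits: 620.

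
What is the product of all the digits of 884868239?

8×8×4×8×6×8×2×3×9 = 5308416

5308416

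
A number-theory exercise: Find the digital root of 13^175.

4

The digital root of n equals n mod 9 (or 9 when 9 | n), so we need 13^175 mod 9.
13^175 ≡ 4 (mod 9), so the digital root is 4.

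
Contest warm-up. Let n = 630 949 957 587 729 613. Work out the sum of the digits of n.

6+3+0+9+4+9+9+5+7+5+8+7+7+2+9+6+1+3 = 100

100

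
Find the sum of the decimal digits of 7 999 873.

52

7+9+9+9+8+7+3 = 52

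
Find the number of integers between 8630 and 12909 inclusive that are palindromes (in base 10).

43

The integers in [8630, 12909] that are palindromes (in base 10): 8668, 8778, 8888, 8998, 9009, 9119, …, 12721, 12821.
43 qualify.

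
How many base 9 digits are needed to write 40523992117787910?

40523992117787910 in base 9 is 237735483820277783, which has 18 digits.

18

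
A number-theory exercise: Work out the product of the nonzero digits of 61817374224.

451584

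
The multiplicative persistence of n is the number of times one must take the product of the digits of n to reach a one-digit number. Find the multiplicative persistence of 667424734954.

2

667424734954 → 121927680 → 0 (2 steps)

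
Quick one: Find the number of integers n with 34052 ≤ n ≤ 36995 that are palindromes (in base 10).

29

The integers in [34052, 36995] that are palindromes (in base 10): 34143, 34243, 34343, 34443, 34543, 34643, …, 36863, 36963.
29 qualify.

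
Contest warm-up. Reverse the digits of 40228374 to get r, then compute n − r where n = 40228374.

Reverse of 40228374 is 47382204.
40228374 − 47382204 = -7153830

-7153830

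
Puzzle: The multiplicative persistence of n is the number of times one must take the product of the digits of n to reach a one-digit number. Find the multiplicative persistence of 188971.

188971 → 4032 → 0 (2 steps)

2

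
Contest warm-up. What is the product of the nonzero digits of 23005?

30

2×3×5 = 30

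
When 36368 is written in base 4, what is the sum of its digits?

36368 in base 4 is 20320100.
Digit sum: 2+0+3+2+0+1+0+0 = 8.

8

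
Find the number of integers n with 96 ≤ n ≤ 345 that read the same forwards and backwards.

The integers in [96, 345] that read the same forwards and backwards: 99, 101, 111, 121, 131, 141, …, 333, 343.
26 qualify.

26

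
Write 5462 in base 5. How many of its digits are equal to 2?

5462 in base 5 is 133322.
The digit 2 appears 2 times.

2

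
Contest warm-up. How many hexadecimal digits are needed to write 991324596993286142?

15

991324596993286142 in base 16 is DC1E477FCE45FFE, which has 15 digits.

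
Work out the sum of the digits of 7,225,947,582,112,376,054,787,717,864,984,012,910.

7+2+2+5+9+4+7+5+8+2+1+1+2+3+7+6+0+5+4+7+8+7+7+1+7+8+6+4+9+8+4+0+1+2+9+1+0 = 169

169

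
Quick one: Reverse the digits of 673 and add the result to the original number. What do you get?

Reverse of 673 is 376.
673 + 376 = 1049

1049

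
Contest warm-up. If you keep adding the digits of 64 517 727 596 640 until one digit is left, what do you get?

6+4+5+1+7+7+2+7+5+9+6+6+4+0 = 69
6+9 = 15
1+5 = 6

6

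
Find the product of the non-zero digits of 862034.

1152

8×6×2×3×4 = 1152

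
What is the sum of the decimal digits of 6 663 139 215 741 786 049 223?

95

6+6+6+3+1+3+9+2+1+5+7+4+1+7+8+6+0+4+9+2+2+3 = 95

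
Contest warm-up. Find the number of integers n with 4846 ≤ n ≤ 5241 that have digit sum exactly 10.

The integers in [4846, 5241] that have digit sum exactly 10: 5005, 5014, 5023, 5032, 5041, 5050, …, 5221, 5230.
15 qualify.

15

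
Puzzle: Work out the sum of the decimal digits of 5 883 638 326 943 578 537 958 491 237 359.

168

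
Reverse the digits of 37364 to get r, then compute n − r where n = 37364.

-9009

Reverse of 37364 is 46373.
37364 − 46373 = -9009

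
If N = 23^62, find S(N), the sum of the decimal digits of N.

376

23^62 = 2673781001490041309406973405603767976853455333058605705774088082159330990894338162929
Sum of its 85 digits: 376.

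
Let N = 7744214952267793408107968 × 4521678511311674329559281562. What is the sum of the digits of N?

217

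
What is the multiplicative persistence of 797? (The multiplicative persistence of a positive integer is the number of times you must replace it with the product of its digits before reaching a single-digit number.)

3

797 → 441 → 16 → 6 (3 steps)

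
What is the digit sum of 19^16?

19^16 = 288441413567621167681
Sum of its 21 digits: 91.

91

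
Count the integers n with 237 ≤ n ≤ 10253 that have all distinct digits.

5104

The integers in [237, 10253] that have all distinct digits: 237, 238, 239, 240, 241, 243, …, 10249, 10253.
5104 qualify.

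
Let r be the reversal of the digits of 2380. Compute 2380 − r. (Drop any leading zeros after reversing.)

1548

Reverse of 2380 is 832.
2380 − 832 = 1548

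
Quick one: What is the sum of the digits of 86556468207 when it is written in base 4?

86556468207 in base 4 is 1100213022232033233.
Digit sum: 1+1+0+0+2+1+3+0+2+2+2+3+2+0+3+3+2+3+3 = 33.

33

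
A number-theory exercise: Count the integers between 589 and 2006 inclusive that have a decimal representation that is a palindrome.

The integers in [589, 2006] that have a decimal representation that is a palindrome: 595, 606, 616, 626, 636, 646, …, 1991, 2002.
52 qualify.

52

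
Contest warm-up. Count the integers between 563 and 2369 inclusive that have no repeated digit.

The integers in [563, 2369] that have no repeated digit: 563, 564, 567, 568, 569, 570, …, 2368, 2369.
968 qualify.

968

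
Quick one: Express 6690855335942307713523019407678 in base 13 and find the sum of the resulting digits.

138

6690855335942307713523019407678 in base 13 is 57C270311B84B3764A0168273342.
Digit sum: 5+7+12+2+7+0+3+1+1+11+8+4+11+3+7+6+4+10+0+1+6+8+2+7+3+3+4+2 = 138.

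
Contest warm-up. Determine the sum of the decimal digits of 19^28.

19^28 = 638411683925748518131605316913942641
Sum of its 36 digits: 154.

154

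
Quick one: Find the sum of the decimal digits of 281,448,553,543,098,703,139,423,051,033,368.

130

2+8+1+4+4+8+5+5+3+5+4+3+0+9+8+7+0+3+1+3+9+4+2+3+0+5+1+0+3+3+3+6+8 = 130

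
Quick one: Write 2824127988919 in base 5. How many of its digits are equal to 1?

2824127988919 in base 5 is 332232303231121134.
The digit 1 appears 4 times.

4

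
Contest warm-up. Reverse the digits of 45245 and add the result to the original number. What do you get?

99499

Reverse of 45245 is 54254.
45245 + 54254 = 99499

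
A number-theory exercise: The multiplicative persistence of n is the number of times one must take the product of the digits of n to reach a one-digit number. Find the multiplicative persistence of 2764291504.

2764291504 → 0 (1 step)

1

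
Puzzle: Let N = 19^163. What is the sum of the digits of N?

19^163 = 27342420327764901178697283841488763188171168109621119985720672627868199006014599796641812950085375371303158884802264154863116023188051629976933563343937231309697902449333221133342085821197793178959793663210059
Sum of its 209 digits: 937.

937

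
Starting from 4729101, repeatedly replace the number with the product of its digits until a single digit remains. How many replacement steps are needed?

1

4729101 → 0 (1 step)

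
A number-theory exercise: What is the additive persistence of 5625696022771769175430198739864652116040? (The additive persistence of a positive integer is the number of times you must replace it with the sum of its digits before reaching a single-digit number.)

5625696022771769175430198739864652116040 → 180 → 9 (2 steps)

2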